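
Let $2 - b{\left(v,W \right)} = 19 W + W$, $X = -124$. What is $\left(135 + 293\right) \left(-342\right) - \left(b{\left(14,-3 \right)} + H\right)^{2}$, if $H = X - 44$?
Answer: $-157612$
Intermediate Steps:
$H = -168$ ($H = -124 - 44 = -168$)
$b{\left(v,W \right)} = 2 - 20 W$ ($b{\left(v,W \right)} = 2 - \left(19 W + W\right) = 2 - 20 W$)
$\left(135 + 293\right) \left(-342\right) - \left(b{\left(14,-3 \right)} + H\right)^{2} = \left(135 + 293\right) \left(-342\right) - \left(\left(2 - -60\right) - 168\right)^{2} = 428 \left(-342\right) - \left(\left(2 + 60\right) - 168\right)^{2} = -146376 - \left(62 - 168\right)^{2} = -146376 - \left(-106\right)^{2} = -146376 - 11236 = -157612$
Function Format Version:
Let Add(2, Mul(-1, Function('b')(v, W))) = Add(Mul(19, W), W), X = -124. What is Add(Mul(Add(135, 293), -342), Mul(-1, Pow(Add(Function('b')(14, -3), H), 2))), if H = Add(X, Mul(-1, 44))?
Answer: -157612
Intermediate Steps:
H = -168 (H = Add(-124, Mul(-1, 44)) = Add(-124, -44) = -168)
Function('b')(v, W) = Add(2, Mul(-20, W)) (Function('b')(v, W) = Add(2, Mul(-1, Add(Mul(19, W), W))) = Add(2, Mul(-1, Mul(20, W))) = Add(2, Mul(-20, W)))
Add(Mul(Add(135, 293), -342), Mul(-1, Pow(Add(Function('b')(14, -3), H), 2))) = Add(Mul(Add(135, 293), -342), Mul(-1, Pow(Add(Add(2, Mul(-20, -3)), -168), 2))) = Add(Mul(428, -342), Mul(-1, Pow(Add(Add(2, 60), -168), 2))) = Add(-146376, Mul(-1, Pow(Add(62, -168), 2))) = Add(-146376, Mul(-1, Pow(-106, 2))) = Add(-146376, Mul(-1, 11236)) = Add(-146376, -11236) = -157612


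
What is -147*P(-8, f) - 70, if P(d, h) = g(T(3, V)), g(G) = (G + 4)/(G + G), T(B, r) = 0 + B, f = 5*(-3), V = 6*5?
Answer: -483/2 ≈ -241.50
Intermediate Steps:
V = 30
f = -15
T(B, r) = B
g(G) = (4 + G)/(2*G) (g(G) = (4 + G)/((2*G)) = (4 + G)*(1/(2*G)) = (4 + G)/(2*G))
P(d, h) = 7/6 (P(d, h) = (1/2)*(4 + 3)/3 = (1/2)*(1/3)*7 = 7/6)
-147*P(-8, f) - 70 = -147*7/6 - 70 = -343/2 - 70 = -483/2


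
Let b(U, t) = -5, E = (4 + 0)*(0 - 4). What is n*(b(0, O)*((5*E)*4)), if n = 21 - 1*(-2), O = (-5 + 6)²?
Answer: 36800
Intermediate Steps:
E = -16 (E = 4*(-4) = -16)
O = 1 (O = 1² = 1)
n = 23 (n = 21 + 2 = 23)
n*(b(0, O)*((5*E)*4)) = 23*(-5*5*(-16)*4) = 23*(-(-400)*4) = 23*(-5*(-320)) = 23*1600 = 36800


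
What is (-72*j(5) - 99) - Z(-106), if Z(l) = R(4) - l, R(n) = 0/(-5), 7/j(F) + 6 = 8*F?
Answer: -3737/17 ≈ -219.82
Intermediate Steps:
j(F) = 7/(-6 + 8*F)
R(n) = 0 (R(n) = 0*(-1/5) = 0)
Z(l) = -l (Z(l) = 0 - l = -l)
(-72*j(5) - 99) - Z(-106) = (-252/(-3 + 4*5) - 99) - (-1)*(-106) = (-252/(-3 + 20) - 99) - 1*106 = (-252/17 - 99) - 106 = -1935/17 - 106 = -3737/17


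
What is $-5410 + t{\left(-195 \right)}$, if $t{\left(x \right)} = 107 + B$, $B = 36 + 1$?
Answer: $-5266$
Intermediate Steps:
$B = 37$
$t{\left(x \right)} = 144$ ($t{\left(x \right)} = 107 + 37 = 144$)
$-5410 + t{\left(-195 \right)} = -5410 + 144 = -5266$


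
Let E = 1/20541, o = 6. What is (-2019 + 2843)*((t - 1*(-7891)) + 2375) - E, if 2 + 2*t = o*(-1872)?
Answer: 78687969815/20541 ≈ 3.8308e+6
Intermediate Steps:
E = 1/20541 ≈ 4.8683e-5
t = -5617 (t = -1 + (6*(-1872))/2 = -1 + (½)*(-11232) = -1 - 5616 = -5617)
(-2019 + 2843)*((t - 1*(-7891)) + 2375) - E = (-2019 + 2843)*((-5617 - 1*(-7891)) + 2375) - 1*1/20541 = 824*((-5617 + 7891) + 2375) - 1/20541 = 824*(2274 + 2375) - 1/20541 = 824*4649 - 1/20541 = 3830776 - 1/20541 = 78687969815/20541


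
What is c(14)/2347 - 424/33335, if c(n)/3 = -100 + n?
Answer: -9595558/78237245 ≈ -0.12265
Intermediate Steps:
c(n) = -300 + 3*n (c(n) = 3*(-100 + n) = -300 + 3*n)
c(14)/2347 - 424/33335 = (-300 + 3*14)/2347 - 424/33335 = (-300 + 42)*(1/2347) - 424*1/33335 = -258*1/2347 - 424/33335 = -258/2347 - 424/33335 = -9595558/78237245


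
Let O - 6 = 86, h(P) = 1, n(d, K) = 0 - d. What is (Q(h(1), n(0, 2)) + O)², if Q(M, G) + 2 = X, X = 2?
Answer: 8464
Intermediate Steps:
n(d, K) = -d
Q(M, G) = 0 (Q(M, G) = -2 + 2 = 0)
O = 92 (O = 6 + 86 = 92)
(Q(h(1), n(0, 2)) + O)² = (0 + 92)² = 92² = 8464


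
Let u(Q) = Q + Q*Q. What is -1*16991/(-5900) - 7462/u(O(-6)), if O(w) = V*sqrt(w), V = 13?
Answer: 1750619/171100 + 41*I*sqrt(6)/435 ≈ 10.232 + 0.23087*I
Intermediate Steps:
O(w) = 13*sqrt(w)
u(Q) = Q + Q**2
-1*16991/(-5900) - 7462/u(O(-6)) = -1*16991/(-5900) - 7462*(-I*sqrt(6)/(78*(1 + 13*sqrt(-6)))) = -16991*(-1/5900) - 7462*(-I*sqrt(6)/(78*(1 + 13*(I*sqrt(6))))) = 16991/5900 - 7462*(-I*sqrt(6)/(78*(1 + 13*I*sqrt(6)))) = 16991/5900 - (-287)*I*sqrt(6)/(3*(1 + 13*I*sqrt(6))) = 16991/5900 + 287*I*sqrt(6)/(3*(1 + 13*I*sqrt(6)))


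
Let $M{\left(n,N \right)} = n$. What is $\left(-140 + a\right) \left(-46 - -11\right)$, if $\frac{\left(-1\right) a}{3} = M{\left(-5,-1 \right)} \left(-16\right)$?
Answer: $13300$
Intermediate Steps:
$a = -240$ ($a = - 3 \left(\left(-5\right) \left(-16\right)\right) = \left(-3\right) 80 = -240$)
$\left(-140 + a\right) \left(-46 - -11\right) = \left(-140 - 240\right) \left(-46 - -11\right) = - 380 \left(-46 + 11\right) = \left(-380\right) \left(-35\right) = 13300$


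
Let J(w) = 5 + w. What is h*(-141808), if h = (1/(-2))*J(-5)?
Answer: 0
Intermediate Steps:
h = 0 (h = (1/(-2))*(5 - 5) = (1*(-1/2))*0 = -1/2*0 = 0)
h*(-141808) = 0*(-141808) = 0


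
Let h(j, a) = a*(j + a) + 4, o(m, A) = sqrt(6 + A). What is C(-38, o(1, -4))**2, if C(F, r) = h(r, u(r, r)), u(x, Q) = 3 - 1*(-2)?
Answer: 891 + 290*sqrt(2) ≈ 1301.1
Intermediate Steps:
u(x, Q) = 5 (u(x, Q) = 3 + 2 = 5)
h(j, a) = 4 + a*(a + j) (h(j, a) = a*(a + j) + 4 = 4 + a*(a + j))
C(F, r) = 29 + 5*r (C(F, r) = 4 + 5**2 + 5*r = 4 + 25 + 5*r = 29 + 5*r)
C(-38, o(1, -4))**2 = (29 + 5*sqrt(6 - 4))**2 = (29 + 5*sqrt(2))**2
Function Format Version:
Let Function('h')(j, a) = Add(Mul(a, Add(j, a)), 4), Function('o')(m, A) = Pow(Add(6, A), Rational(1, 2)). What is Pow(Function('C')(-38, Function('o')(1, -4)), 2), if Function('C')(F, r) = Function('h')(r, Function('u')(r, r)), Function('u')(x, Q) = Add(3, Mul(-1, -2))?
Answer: Add(891, Mul(290, Pow(2, Rational(1, 2)))) ≈ 1301.1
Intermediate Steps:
Function('u')(x, Q) = 5 (Function('u')(x, Q) = Add(3, 2) = 5)
Function('h')(j, a) = Add(4, Mul(a, Add(a, j))) (Function('h')(j, a) = Add(Mul(a, Add(a, j)), 4) = Add(4, Mul(a, Add(a, j))))
Function('C')(F, r) = Add(29, Mul(5, r)) (Function('C')(F, r) = Add(4, Pow(5, 2), Mul(5, r)) = Add(4, 25, Mul(5, r)) = Add(29, Mul(5, r)))
Pow(Function('C')(-38, Function('o')(1, -4)), 2) = Pow(Add(29, Mul(5, Pow(Add(6, -4), Rational(1, 2)))), 2) = Pow(Add(29, Mul(5, Pow(2, Rational(1, 2)))), 2)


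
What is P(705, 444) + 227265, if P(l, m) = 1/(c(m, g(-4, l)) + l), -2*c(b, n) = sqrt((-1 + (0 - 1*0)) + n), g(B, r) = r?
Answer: 112916388690/496849 + 4*sqrt(11)/496849 ≈ 2.2727e+5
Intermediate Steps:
c(b, n) = -sqrt(-1 + n)/2 (c(b, n) = -sqrt((-1 + (0 - 1*0)) + n)/2 = -sqrt((-1 + (0 + 0)) + n)/2 = -sqrt((-1 + 0) + n)/2 = -sqrt(-1 + n)/2)
P(l, m) = 1/(l - sqrt(-1 + l)/2) (P(l, m) = 1/(-sqrt(-1 + l)/2 + l) = 1/(l - sqrt(-1 + l)/2))
P(705, 444) + 227265 = 2/(-sqrt(-1 + 705) + 2*705) + 227265 = 2/(-sqrt(704) + 1410) + 227265 = 2/(-8*sqrt(11) + 1410) + 227265 = 2/(1410 - 8*sqrt(11)) + 227265 = 227265 + 2/(1410 - 8*sqrt(11))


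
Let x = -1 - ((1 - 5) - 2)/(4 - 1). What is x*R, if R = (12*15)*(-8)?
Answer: -1440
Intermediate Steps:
R = -1440 (R = 180*(-8) = -1440)
x = 1 (x = -1 - (-4 - 2)/3 = -1 - (-6)/3 = -1 - 1*(-2) = -1 + 2 = 1)
x*R = 1*(-1440) = -1440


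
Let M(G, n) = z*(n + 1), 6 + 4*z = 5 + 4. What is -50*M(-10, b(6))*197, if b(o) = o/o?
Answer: -14775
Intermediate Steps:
z = 3/4 (z = -3/2 + (5 + 4)/4 = -3/2 + (1/4)*9 = -3/2 + 9/4 = 3/4 ≈ 0.75000)
b(o) = 1
M(G, n) = 3/4 + 3*n/4 (M(G, n) = 3*(n + 1)/4 = 3*(1 + n)/4 = 3/4 + 3*n/4)
-50*M(-10, b(6))*197 = -50*(3/4 + (3/4)*1)*197 = -50*(3/4 + 3/4)*197 = -50*3/2*197 = -75*197 = -14775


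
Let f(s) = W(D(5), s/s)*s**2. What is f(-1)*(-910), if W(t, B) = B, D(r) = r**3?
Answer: -910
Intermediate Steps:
f(s) = s**2 (f(s) = (s/s)*s**2 = 1*s**2 = s**2)
f(-1)*(-910) = (-1)**2*(-910) = 1*(-910) = -910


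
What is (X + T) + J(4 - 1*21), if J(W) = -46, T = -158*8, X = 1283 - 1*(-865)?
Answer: 838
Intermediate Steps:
X = 2148 (X = 1283 + 865 = 2148)
T = -1264
(X + T) + J(4 - 1*21) = (2148 - 1264) - 46 = 884 - 46 = 838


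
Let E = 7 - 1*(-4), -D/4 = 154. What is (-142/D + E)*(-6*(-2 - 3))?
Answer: 51885/154 ≈ 336.92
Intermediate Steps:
D = -616 (D = -4*154 = -616)
E = 11 (E = 7 + 4 = 11)
(-142/D + E)*(-6*(-2 - 3)) = (-142/(-616) + 11)*(-6*(-2 - 3)) = (-142*(-1/616) + 11)*(-6*(-5)) = (71/308 + 11)*30 = (3459/308)*30 = 51885/154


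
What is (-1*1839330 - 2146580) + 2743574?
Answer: -1242336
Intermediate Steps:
(-1*1839330 - 2146580) + 2743574 = (-1839330 - 2146580) + 2743574 = -3985910 + 2743574 = -1242336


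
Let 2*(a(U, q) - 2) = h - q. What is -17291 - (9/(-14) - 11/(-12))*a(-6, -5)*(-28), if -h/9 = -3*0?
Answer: -34513/2 ≈ -17257.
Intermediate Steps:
h = 0 (h = -(-27)*0 = -9*0 = 0)
a(U, q) = 2 - q/2 (a(U, q) = 2 + (0 - q)/2 = 2 + (-q)/2 = 2 - q/2)
-17291 - (9/(-14) - 11/(-12))*a(-6, -5)*(-28) = -17291 - (9/(-14) - 11/(-12))*(2 - ½*(-5))*(-28) = -17291 - (9*(-1/14) - 11*(-1/12))*(2 + 5/2)*(-28) = -17291 - (-9/14 + 11/12)*(9/2)*(-28) = -17291 - (23/84)*(9/2)*(-28) = -17291 - 69*(-28)/56 = -17291 - 1*(-69/2) = -17291 + 69/2 = -34513/2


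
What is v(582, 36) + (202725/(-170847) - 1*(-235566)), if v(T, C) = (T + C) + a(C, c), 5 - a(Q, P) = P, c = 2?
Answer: 4483515296/18983 ≈ 2.3619e+5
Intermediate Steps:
a(Q, P) = 5 - P
v(T, C) = 3 + C + T (v(T, C) = (T + C) + (5 - 1*2) = (C + T) + (5 - 2) = (C + T) + 3 = 3 + C + T)
v(582, 36) + (202725/(-170847) - 1*(-235566)) = (3 + 36 + 582) + (202725/(-170847) - 1*(-235566)) = 621 + (202725*(-1/170847) + 235566) = 621 + (-22525/18983 + 235566) = 621 + 4471726853/18983 = 4483515296/18983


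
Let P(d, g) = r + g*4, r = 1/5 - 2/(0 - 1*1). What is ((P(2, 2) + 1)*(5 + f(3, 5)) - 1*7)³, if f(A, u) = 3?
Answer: 70444997/125 ≈ 5.6356e+5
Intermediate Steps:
r = 11/5 (r = 1*(⅕) - 2/(0 - 1) = ⅕ - 2/(-1) = ⅕ - 2*(-1) = ⅕ + 2 = 11/5 ≈ 2.2000)
P(d, g) = 11/5 + 4*g (P(d, g) = 11/5 + g*4 = 11/5 + 4*g)
((P(2, 2) + 1)*(5 + f(3, 5)) - 1*7)³ = (((11/5 + 4*2) + 1)*(5 + 3) - 1*7)³ = (((11/5 + 8) + 1)*8 - 7)³ = ((51/5 + 1)*8 - 7)³ = ((56/5)*8 - 7)³ = (448/5 - 7)³ = (413/5)³ = 70444997/125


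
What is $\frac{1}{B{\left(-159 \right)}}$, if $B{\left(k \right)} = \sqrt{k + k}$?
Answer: $- \frac{i \sqrt{318}}{318} \approx - 0.056077 i$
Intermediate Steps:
$B{\left(k \right)} = \sqrt{2} \sqrt{k}$ ($B{\left(k \right)} = \sqrt{2 k} = \sqrt{2} \sqrt{k}$)
$\frac{1}{B{\left(-159 \right)}} = \frac{1}{\sqrt{2} \sqrt{-159}} = \frac{1}{\sqrt{2} i \sqrt{159}} = \frac{1}{i \sqrt{318}} = - \frac{i \sqrt{318}}{318}$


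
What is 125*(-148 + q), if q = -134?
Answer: -35250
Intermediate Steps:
125*(-148 + q) = 125*(-148 - 134) = 125*(-282) = -35250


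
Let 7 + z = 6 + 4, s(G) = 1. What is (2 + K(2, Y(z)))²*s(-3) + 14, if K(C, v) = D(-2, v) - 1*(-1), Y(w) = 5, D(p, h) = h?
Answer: 78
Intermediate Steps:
z = 3 (z = -7 + (6 + 4) = -7 + 10 = 3)
K(C, v) = 1 + v (K(C, v) = v - 1*(-1) = v + 1 = 1 + v)
(2 + K(2, Y(z)))²*s(-3) + 14 = (2 + (1 + 5))²*1 + 14 = (2 + 6)²*1 + 14 = 8²*1 + 14 = 64*1 + 14 = 64 + 14 = 78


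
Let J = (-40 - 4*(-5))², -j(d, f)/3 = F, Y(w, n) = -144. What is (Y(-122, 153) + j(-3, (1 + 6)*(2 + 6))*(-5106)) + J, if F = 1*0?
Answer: 256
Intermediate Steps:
F = 0
j(d, f) = 0 (j(d, f) = -3*0 = 0)
J = 400 (J = (-40 + 20)² = (-20)² = 400)
(Y(-122, 153) + j(-3, (1 + 6)*(2 + 6))*(-5106)) + J = (-144 + 0*(-5106)) + 400 = (-144 + 0) + 400 = -144 + 400 = 256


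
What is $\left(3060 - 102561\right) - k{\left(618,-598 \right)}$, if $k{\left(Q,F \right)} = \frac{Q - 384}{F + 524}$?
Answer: $- \frac{3681420}{37} \approx -99498.0$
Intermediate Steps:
$k{\left(Q,F \right)} = \frac{-384 + Q}{524 + F}$
$\left(3060 - 102561\right) - k{\left(618,-598 \right)} = \left(3060 - 102561\right) - \frac{-384 + 618}{524 - 598} = \left(3060 - 102561\right) - \frac{1}{-74} \cdot 234 = \left(3060 - 102561\right) - \left(- \frac{1}{74}\right) 234 = -99501 - - \frac{117}{37} = -99501 + \frac{117}{37} = - \frac{3681420}{37}$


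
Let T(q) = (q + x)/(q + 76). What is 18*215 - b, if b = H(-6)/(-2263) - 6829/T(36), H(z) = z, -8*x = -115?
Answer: 560522684/29419 ≈ 19053.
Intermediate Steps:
x = 115/8 (x = -⅛*(-115) = 115/8 ≈ 14.375)
T(q) = (115/8 + q)/(76 + q) (T(q) = (q + 115/8)/(q + 76) = (115/8 + q)/(76 + q))
b = -446671154/29419 (b = -6/(-2263) - 6829*(76 + 36)/(115/8 + 36) = -6*(-1/2263) - 6829/((403/8)/112) = 6/2263 - 6829/((1/112)*(403/8)) = 6/2263 - 6829/403/896 = 6/2263 - 6829*896/403 = 6/2263 - 6118784/403 = -446671154/29419 ≈ -15183.)
18*215 - b = 18*215 - 1*(-446671154/29419) = 3870 + 446671154/29419 = 560522684/29419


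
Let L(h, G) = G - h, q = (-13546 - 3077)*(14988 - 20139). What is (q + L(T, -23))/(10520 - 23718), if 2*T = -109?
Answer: -171250209/26396 ≈ -6487.7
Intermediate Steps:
q = 85625073 (q = -16623*(-5151) = 85625073)
T = -109/2 (T = (1/2)*(-109) = -109/2 ≈ -54.500)
(q + L(T, -23))/(10520 - 23718) = (85625073 + (-23 - 1*(-109/2)))/(10520 - 23718) = (85625073 + (-23 + 109/2))/(-13198) = (85625073 + 63/2)*(-1/13198) = (171250209/2)*(-1/13198) = -171250209/26396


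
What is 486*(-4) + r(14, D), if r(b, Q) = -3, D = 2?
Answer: -1947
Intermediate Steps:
486*(-4) + r(14, D) = 486*(-4) - 3 = -1944 - 3 = -1947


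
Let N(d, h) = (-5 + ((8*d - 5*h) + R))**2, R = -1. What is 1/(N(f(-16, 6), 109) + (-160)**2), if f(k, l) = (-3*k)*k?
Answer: 1/44848625 ≈ 2.2297e-8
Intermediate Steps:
f(k, l) = -3*k**2
N(d, h) = (-6 - 5*h + 8*d)**2 (N(d, h) = (-5 + ((8*d - 5*h) - 1))**2 = (-5 + ((-5*h + 8*d) - 1))**2 = (-5 + (-1 - 5*h + 8*d))**2 = (-6 - 5*h + 8*d)**2)
1/(N(f(-16, 6), 109) + (-160)**2) = 1/((6 - (-24)*(-16)**2 + 5*109)**2 + (-160)**2) = 1/((6 - (-24)*256 + 545)**2 + 25600) = 1/((6 - 8*(-768) + 545)**2 + 25600) = 1/((6 + 6144 + 545)**2 + 25600) = 1/(6695**2 + 25600) = 1/(44823025 + 25600) = 1/44848625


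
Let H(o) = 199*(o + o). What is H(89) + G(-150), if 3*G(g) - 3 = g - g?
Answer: 35423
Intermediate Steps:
G(g) = 1 (G(g) = 1 + (g - g)/3 = 1 + (⅓)*0 = 1 + 0 = 1)
H(o) = 398*o (H(o) = 199*(2*o) = 398*o)
H(89) + G(-150) = 398*89 + 1 = 35422 + 1 = 35423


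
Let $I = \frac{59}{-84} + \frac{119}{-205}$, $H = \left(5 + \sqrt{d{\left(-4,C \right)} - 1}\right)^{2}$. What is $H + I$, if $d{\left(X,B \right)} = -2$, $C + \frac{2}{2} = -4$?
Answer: $\frac{356749}{17220} + 10 i \sqrt{3} \approx 20.717 + 17.32 i$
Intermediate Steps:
$C = -5$ ($C = -1 - 4 = -5$)
$H = \left(5 + i \sqrt{3}\right)^{2}$ ($H = \left(5 + \sqrt{-2 - 1}\right)^{2} = \left(5 + \sqrt{-3}\right)^{2} = \left(5 + i \sqrt{3}\right)^{2} \approx 22.0 + 17.32 i$)
$I = - \frac{22091}{17220}$ ($I = 59 \left(- \frac{1}{84}\right) + 119 \left(- \frac{1}{205}\right) = - \frac{59}{84} - \frac{119}{205} = - \frac{22091}{17220} \approx -1.2829$)
$H + I = \left(5 + i \sqrt{3}\right)^{2} - \frac{22091}{17220} = - \frac{22091}{17220} + \left(5 + i \sqrt{3}\right)^{2}$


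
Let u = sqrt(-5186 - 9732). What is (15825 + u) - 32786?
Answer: -16961 + I*sqrt(14918) ≈ -16961.0 + 122.14*I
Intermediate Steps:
u = I*sqrt(14918) (u = sqrt(-14918) = I*sqrt(14918) ≈ 122.14*I)
(15825 + u) - 32786 = (15825 + I*sqrt(14918)) - 32786 = -16961 + I*sqrt(14918)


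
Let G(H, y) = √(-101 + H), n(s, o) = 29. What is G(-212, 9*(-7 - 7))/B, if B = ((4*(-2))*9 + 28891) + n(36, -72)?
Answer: I*√313/28848 ≈ 0.00061328*I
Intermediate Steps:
B = 28848 (B = ((4*(-2))*9 + 28891) + 29 = (-8*9 + 28891) + 29 = (-72 + 28891) + 29 = 28819 + 29 = 28848)
G(-212, 9*(-7 - 7))/B = √(-101 - 212)/28848 = √(-313)*(1/28848) = (I*√313)*(1/28848) = I*√313/28848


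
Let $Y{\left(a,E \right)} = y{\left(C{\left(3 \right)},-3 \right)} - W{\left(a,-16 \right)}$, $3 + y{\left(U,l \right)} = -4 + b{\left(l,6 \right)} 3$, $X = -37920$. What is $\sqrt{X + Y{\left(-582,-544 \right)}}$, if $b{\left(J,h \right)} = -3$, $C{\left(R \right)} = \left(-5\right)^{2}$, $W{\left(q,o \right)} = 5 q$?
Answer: $i \sqrt{35026} \approx 187.15 i$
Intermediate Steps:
$C{\left(R \right)} = 25$
$y{\left(U,l \right)} = -16$ ($y{\left(U,l \right)} = -3 - 13 = -16$)
$Y{\left(a,E \right)} = -16 - 5 a$
$\sqrt{X + Y{\left(-582,-544 \right)}} = \sqrt{-37920 - -2894} = \sqrt{-37920 + \left(-16 + 2910\right)} = \sqrt{-37920 + 2894} = \sqrt{-35026} = i \sqrt{35026}$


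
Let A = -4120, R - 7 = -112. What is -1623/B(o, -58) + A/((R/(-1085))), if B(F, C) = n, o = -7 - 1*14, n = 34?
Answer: -4347349/102 ≈ -42621.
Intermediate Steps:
R = -105 (R = 7 - 112 = -105)
o = -21 (o = -7 - 14 = -21)
B(F, C) = 34
-1623/B(o, -58) + A/((R/(-1085))) = -1623/34 - 4120/((-105/(-1085))) = -1623*1/34 - 4120/((-105*(-1/1085))) = -1623/34 - 4120/3/31 = -1623/34 - 4120*31/3 = -1623/34 - 127720/3 = -4347349/102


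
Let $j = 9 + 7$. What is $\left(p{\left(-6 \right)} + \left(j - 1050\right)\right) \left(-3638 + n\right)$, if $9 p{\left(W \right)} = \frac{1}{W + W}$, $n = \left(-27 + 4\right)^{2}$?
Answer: $\frac{347191357}{108} \approx 3.2147 \cdot 10^{6}$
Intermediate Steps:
$j = 16$
$n = 529$ ($n = \left(-23\right)^{2} = 529$)
$p{\left(W \right)} = \frac{1}{18 W}$ ($p{\left(W \right)} = \frac{1}{9 \left(W + W\right)} = \frac{1}{9 \cdot 2 W} = \frac{\frac{1}{2} \frac{1}{W}}{9} = \frac{1}{18 W}$)
$\left(p{\left(-6 \right)} + \left(j - 1050\right)\right) \left(-3638 + n\right) = \left(\frac{1}{18 \left(-6\right)} + \left(16 - 1050\right)\right) \left(-3638 + 529\right) = \left(\frac{1}{18} \left(- \frac{1}{6}\right) + \left(16 - 1050\right)\right) \left(-3109\right) = \left(- \frac{1}{108} - 1034\right) \left(-3109\right) = \left(- \frac{111673}{108}\right) \left(-3109\right) = \frac{347191357}{108}$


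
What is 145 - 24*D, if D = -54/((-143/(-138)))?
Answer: 199583/143 ≈ 1395.7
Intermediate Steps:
D = -7452/143 (D = -54/((-143*(-1/138))) = -54/143/138 = -54*138/143 = -7452/143 ≈ -52.112)
145 - 24*D = 145 - 24*(-7452/143) = 145 + 178848/143 = 199583/143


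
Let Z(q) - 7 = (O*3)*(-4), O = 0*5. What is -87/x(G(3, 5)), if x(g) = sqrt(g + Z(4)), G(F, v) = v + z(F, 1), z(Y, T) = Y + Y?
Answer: -29*sqrt(2)/2 ≈ -20.506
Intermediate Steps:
z(Y, T) = 2*Y
O = 0
G(F, v) = v + 2*F
Z(q) = 7 (Z(q) = 7 + (0*3)*(-4) = 7 + 0*(-4) = 7 + 0 = 7)
x(g) = sqrt(7 + g) (x(g) = sqrt(g + 7) = sqrt(7 + g))
-87/x(G(3, 5)) = -87/sqrt(7 + (5 + 2*3)) = -87/sqrt(7 + (5 + 6)) = -87/sqrt(7 + 11) = -87*sqrt(2)/6 = -29*sqrt(2)/2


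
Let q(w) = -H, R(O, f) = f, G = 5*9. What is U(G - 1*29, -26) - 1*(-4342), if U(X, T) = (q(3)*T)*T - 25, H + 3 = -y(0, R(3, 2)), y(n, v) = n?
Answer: 6345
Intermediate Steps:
G = 45
H = -3 (H = -3 - 1*0 = -3 + 0 = -3)
q(w) = 3 (q(w) = -1*(-3) = 3)
U(X, T) = -25 + 3*T**2 (U(X, T) = (3*T)*T - 25 = 3*T**2 - 25 = -25 + 3*T**2)
U(G - 1*29, -26) - 1*(-4342) = (-25 + 3*(-26)**2) - 1*(-4342) = (-25 + 3*676) + 4342 = (-25 + 2028) + 4342 = 2003 + 4342 = 6345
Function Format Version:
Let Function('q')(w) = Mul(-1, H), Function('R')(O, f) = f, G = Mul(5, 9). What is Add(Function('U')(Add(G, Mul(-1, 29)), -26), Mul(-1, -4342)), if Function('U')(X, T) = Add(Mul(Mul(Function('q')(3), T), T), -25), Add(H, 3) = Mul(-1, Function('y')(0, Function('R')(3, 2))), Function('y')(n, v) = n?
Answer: 6345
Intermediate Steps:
G = 45
H = -3 (H = Add(-3, Mul(-1, 0)) = Add(-3, 0) = -3)
Function('q')(w) = 3 (Function('q')(w) = Mul(-1, -3) = 3)
Function('U')(X, T) = Add(-25, Mul(3, Pow(T, 2))) (Function('U')(X, T) = Add(Mul(Mul(3, T), T), -25) = Add(Mul(3, Pow(T, 2)), -25) = Add(-25, Mul(3, Pow(T, 2))))
Add(Function('U')(Add(G, Mul(-1, 29)), -26), Mul(-1, -4342)) = Add(Add(-25, Mul(3, Pow(-26, 2))), Mul(-1, -4342)) = Add(Add(-25, Mul(3, 676)), 4342) = Add(Add(-25, 2028), 4342) = Add(2003, 4342) = 6345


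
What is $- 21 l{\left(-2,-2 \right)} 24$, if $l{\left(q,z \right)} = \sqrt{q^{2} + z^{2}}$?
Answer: $- 1008 \sqrt{2} \approx -1425.5$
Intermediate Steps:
$- 21 l{\left(-2,-2 \right)} 24 = - 21 \sqrt{\left(-2\right)^{2} + \left(-2\right)^{2}} \cdot 24 = - 21 \sqrt{4 + 4} \cdot 24 = - 21 \sqrt{8} \cdot 24 = - 21 \cdot 2 \sqrt{2} \cdot 24 = - 42 \sqrt{2} \cdot 24 = - 1008 \sqrt{2}$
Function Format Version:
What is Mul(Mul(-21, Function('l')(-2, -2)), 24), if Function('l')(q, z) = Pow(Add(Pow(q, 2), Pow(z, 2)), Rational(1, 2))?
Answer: Mul(-1008, Pow(2, Rational(1, 2))) ≈ -1425.5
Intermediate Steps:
Mul(Mul(-21, Function('l')(-2, -2)), 24) = Mul(Mul(-21, Pow(Add(Pow(-2, 2), Pow(-2, 2)), Rational(1, 2))), 24) = Mul(Mul(-21, Pow(Add(4, 4), Rational(1, 2))), 24) = Mul(Mul(-21, Pow(8, Rational(1, 2))), 24) = Mul(Mul(-21, Mul(2, Pow(2, Rational(1, 2)))), 24) = Mul(Mul(-42, Pow(2, Rational(1, 2))), 24) = Mul(-1008, Pow(2, Rational(1, 2)))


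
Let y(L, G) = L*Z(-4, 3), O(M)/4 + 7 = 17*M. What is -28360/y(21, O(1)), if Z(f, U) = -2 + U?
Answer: -28360/21 ≈ -1350.5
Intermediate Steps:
O(M) = -28 + 68*M (O(M) = -28 + 4*(17*M) = -28 + 68*M)
y(L, G) = L (y(L, G) = L*(-2 + 3) = L*1 = L)
-28360/y(21, O(1)) = -28360/21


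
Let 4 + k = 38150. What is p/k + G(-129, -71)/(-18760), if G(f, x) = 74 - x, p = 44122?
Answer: 82219755/71561896 ≈ 1.1489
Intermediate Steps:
k = 38146 (k = -4 + 38150 = 38146)
p/k + G(-129, -71)/(-18760) = 44122/38146 + (74 - 1*(-71))/(-18760) = 44122*(1/38146) + (74 + 71)*(-1/18760) = 22061/19073 + 145*(-1/18760) = 22061/19073 - 29/3752 = 82219755/71561896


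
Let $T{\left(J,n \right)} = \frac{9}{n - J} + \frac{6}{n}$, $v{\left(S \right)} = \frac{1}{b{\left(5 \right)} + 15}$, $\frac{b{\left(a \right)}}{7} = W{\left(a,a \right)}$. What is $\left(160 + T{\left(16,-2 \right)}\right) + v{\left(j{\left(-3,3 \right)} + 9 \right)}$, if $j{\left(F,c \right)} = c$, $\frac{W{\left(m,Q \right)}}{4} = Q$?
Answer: $\frac{48517}{310} \approx 156.51$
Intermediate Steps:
$W{\left(m,Q \right)} = 4 Q$
$b{\left(a \right)} = 28 a$ ($b{\left(a \right)} = 7 \cdot 4 a = 28 a$)
$v{\left(S \right)} = \frac{1}{155}$ ($v{\left(S \right)} = \frac{1}{28 \cdot 5 + 15} = \frac{1}{140 + 15} = \frac{1}{155}$)
$T{\left(J,n \right)} = \frac{6}{n} + \frac{9}{n - J}$
$\left(160 + T{\left(16,-2 \right)}\right) + v{\left(j{\left(-3,3 \right)} + 9 \right)} = \left(160 + \frac{3 \left(\left(-5\right) \left(-2\right) + 2 \cdot 16\right)}{\left(-2\right) \left(16 - -2\right)}\right) + \frac{1}{155} = \left(160 + 3 \left(- \frac{1}{2}\right) \frac{1}{16 + 2} \left(10 + 32\right)\right) + \frac{1}{155} = \left(160 + 3 \left(- \frac{1}{2}\right) \frac{1}{18} \cdot 42\right) + \frac{1}{155} = \left(160 - \frac{7}{2}\right) + \frac{1}{155} = \frac{313}{2} + \frac{1}{155} = \frac{48517}{310}$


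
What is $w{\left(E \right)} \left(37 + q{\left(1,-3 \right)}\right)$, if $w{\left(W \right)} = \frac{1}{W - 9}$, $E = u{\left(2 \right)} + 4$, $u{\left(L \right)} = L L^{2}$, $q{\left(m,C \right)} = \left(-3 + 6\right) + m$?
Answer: $\frac{41}{3} \approx 13.667$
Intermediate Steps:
$q{\left(m,C \right)} = 3 + m$
$u{\left(L \right)} = L^{3}$
$E = 12$ ($E = 2^{3} + 4 = 8 + 4 = 12$)
$w{\left(W \right)} = \frac{1}{-9 + W}$
$w{\left(E \right)} \left(37 + q{\left(1,-3 \right)}\right) = \frac{37 + \left(3 + 1\right)}{-9 + 12} = \frac{37 + 4}{3} = \frac{1}{3} \cdot 41 = \frac{41}{3}$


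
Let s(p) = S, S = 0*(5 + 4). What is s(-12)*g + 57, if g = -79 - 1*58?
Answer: 57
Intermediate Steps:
g = -137 (g = -79 - 58 = -137)
S = 0 (S = 0*9 = 0)
s(p) = 0
s(-12)*g + 57 = 0*(-137) + 57 = 0 + 57 = 57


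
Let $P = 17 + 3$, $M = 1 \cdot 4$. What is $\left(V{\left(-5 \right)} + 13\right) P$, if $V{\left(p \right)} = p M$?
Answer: $-140$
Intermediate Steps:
$M = 4$
$P = 20$
$V{\left(p \right)} = 4 p$ ($V{\left(p \right)} = p 4 = 4 p$)
$\left(V{\left(-5 \right)} + 13\right) P = \left(4 \left(-5\right) + 13\right) 20 = \left(-20 + 13\right) 20 = \left(-7\right) 20 = -140$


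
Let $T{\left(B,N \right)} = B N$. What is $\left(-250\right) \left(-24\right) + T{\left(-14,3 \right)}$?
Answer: $5958$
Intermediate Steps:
$\left(-250\right) \left(-24\right) + T{\left(-14,3 \right)} = \left(-250\right) \left(-24\right) - 42 = 6000 - 42 = 5958$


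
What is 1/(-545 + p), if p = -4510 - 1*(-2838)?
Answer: -1/2217 ≈ -0.00045106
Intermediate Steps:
p = -1672 (p = -4510 + 2838 = -1672)
1/(-545 + p) = 1/(-545 - 1672) = 1/(-2217) = -1/2217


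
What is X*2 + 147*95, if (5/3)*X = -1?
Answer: 69819/5 ≈ 13964.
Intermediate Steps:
X = -⅗ (X = (⅗)*(-1) = -⅗ ≈ -0.60000)
X*2 + 147*95 = -⅗*2 + 147*95 = -6/5 + 13965 = 69819/5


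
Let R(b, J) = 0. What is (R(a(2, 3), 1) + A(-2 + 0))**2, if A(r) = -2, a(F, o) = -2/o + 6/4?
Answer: 4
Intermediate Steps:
a(F, o) = 3/2 - 2/o (a(F, o) = -2/o + 6*(1/4) = -2/o + 3/2 = 3/2 - 2/o)
(R(a(2, 3), 1) + A(-2 + 0))**2 = (0 - 2)**2 = (-2)**2 = 4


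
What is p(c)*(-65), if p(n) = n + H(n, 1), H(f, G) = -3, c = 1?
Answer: 130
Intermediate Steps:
p(n) = -3 + n (p(n) = n - 3 = -3 + n)
p(c)*(-65) = (-3 + 1)*(-65) = -2*(-65) = 130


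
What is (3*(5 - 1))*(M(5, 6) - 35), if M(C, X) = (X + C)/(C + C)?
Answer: -2034/5 ≈ -406.80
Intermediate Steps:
M(C, X) = (C + X)/(2*C) (M(C, X) = (C + X)/((2*C)) = (C + X)*(1/(2*C)) = (C + X)/(2*C))
(3*(5 - 1))*(M(5, 6) - 35) = (3*(5 - 1))*((½)*(5 + 6)/5 - 35) = (3*4)*((½)*(⅕)*11 - 35) = 12*(11/10 - 35) = 12*(-339/10) = -2034/5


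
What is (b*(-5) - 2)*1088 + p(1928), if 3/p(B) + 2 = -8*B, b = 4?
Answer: -123078913/5142 ≈ -23936.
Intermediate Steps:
p(B) = 3/(-2 - 8*B)
(b*(-5) - 2)*1088 + p(1928) = (4*(-5) - 2)*1088 - 3/(2 + 8*1928) = (-20 - 2)*1088 - 3/(2 + 15424) = -22*1088 - 3/15426 = -23936 - 3*1/15426 = -23936 - 1/5142 = -123078913/5142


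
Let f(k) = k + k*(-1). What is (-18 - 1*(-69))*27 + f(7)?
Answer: 1377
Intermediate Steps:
f(k) = 0 (f(k) = k - k = 0)
(-18 - 1*(-69))*27 + f(7) = (-18 - 1*(-69))*27 + 0 = (-18 + 69)*27 + 0 = 51*27 + 0 = 1377 + 0 = 1377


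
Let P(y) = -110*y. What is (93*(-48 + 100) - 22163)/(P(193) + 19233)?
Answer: 17327/1997 ≈ 8.6765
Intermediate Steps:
(93*(-48 + 100) - 22163)/(P(193) + 19233) = (93*(-48 + 100) - 22163)/(-110*193 + 19233) = (93*52 - 22163)/(-21230 + 19233) = (4836 - 22163)/(-1997) = -17327*(-1/1997) = 17327/1997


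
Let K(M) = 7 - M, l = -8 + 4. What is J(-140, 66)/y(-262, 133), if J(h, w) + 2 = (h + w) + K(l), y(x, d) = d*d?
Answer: -65/17689 ≈ -0.0036746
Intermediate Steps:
y(x, d) = d²
l = -4
J(h, w) = 9 + h + w (J(h, w) = -2 + ((h + w) + (7 - 1*(-4))) = -2 + ((h + w) + (7 + 4)) = -2 + ((h + w) + 11) = -2 + (11 + h + w) = 9 + h + w)
J(-140, 66)/y(-262, 133) = (9 - 140 + 66)/(133²) = -65/17689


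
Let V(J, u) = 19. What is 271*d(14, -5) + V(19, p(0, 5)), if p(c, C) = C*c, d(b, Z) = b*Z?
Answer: -18951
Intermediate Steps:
d(b, Z) = Z*b
271*d(14, -5) + V(19, p(0, 5)) = 271*(-5*14) + 19 = 271*(-70) + 19 = -18970 + 19 = -18951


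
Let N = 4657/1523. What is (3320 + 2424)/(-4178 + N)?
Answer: -8748112/6358437 ≈ -1.3758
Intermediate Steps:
N = 4657/1523 (N = 4657*(1/1523) = 4657/1523 ≈ 3.0578)
(3320 + 2424)/(-4178 + N) = (3320 + 2424)/(-4178 + 4657/1523) = 5744/(-6358437/1523) = 5744*(-1523/6358437) = -8748112/6358437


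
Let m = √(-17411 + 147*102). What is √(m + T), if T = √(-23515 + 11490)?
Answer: √I*√(√2417 + 5*√481) ≈ 8.9113 + 8.9113*I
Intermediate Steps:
m = I*√2417 (m = √(-17411 + 14994) = √(-2417) = I*√2417 ≈ 49.163*I)
T = 5*I*√481 (T = √(-12025) = 5*I*√481 ≈ 109.66*I)
√(m + T) = √(I*√2417 + 5*I*√481)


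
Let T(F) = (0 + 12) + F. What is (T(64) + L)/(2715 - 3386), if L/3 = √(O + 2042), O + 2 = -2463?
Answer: -76/671 - 9*I*√47/671 ≈ -0.11326 - 0.091954*I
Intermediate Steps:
O = -2465 (O = -2 - 2463 = -2465)
T(F) = 12 + F
L = 9*I*√47 (L = 3*√(-2465 + 2042) = 3*√(-423) = 3*(3*I*√47) = 9*I*√47 ≈ 61.701*I)
(T(64) + L)/(2715 - 3386) = ((12 + 64) + 9*I*√47)/(2715 - 3386) = (76 + 9*I*√47)/(-671) = (76 + 9*I*√47)*(-1/671) = -76/671 - 9*I*√47/671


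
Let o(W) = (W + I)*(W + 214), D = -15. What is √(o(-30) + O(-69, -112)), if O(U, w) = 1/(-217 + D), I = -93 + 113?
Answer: I*√24759098/116 ≈ 42.895*I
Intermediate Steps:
I = 20
o(W) = (20 + W)*(214 + W) (o(W) = (W + 20)*(W + 214) = (20 + W)*(214 + W))
O(U, w) = -1/232 (O(U, w) = 1/(-217 - 15) = 1/(-232) = -1/232)
√(o(-30) + O(-69, -112)) = √((4280 + (-30)² + 234*(-30)) - 1/232) = √((4280 + 900 - 7020) - 1/232) = √(-1840 - 1/232) = √(-426881/232) = I*√24759098/116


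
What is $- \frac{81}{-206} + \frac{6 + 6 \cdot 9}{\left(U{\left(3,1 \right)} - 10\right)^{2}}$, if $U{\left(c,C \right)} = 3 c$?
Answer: $\frac{12441}{206} \approx 60.393$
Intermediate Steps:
$- \frac{81}{-206} + \frac{6 + 6 \cdot 9}{\left(U{\left(3,1 \right)} - 10\right)^{2}} = - \frac{81}{-206} + \frac{6 + 6 \cdot 9}{\left(3 \cdot 3 - 10\right)^{2}} = \left(-81\right) \left(- \frac{1}{206}\right) + \frac{6 + 54}{\left(9 - 10\right)^{2}} = \frac{81}{206} + \frac{60}{\left(-1\right)^{2}} = \frac{81}{206} + \frac{60}{1} = \frac{81}{206} + 60 \cdot 1 = \frac{81}{206} + 60 = \frac{12441}{206}$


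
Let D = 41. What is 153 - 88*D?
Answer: -3455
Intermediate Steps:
153 - 88*D = 153 - 88*41 = 153 - 3608 = -3455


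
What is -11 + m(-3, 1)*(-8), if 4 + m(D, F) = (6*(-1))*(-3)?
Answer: -123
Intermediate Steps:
m(D, F) = 14 (m(D, F) = -4 + (6*(-1))*(-3) = -4 - 6*(-3) = -4 + 18 = 14)
-11 + m(-3, 1)*(-8) = -11 + 14*(-8) = -11 - 112 = -123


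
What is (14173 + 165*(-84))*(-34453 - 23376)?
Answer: -18100477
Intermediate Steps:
(14173 + 165*(-84))*(-34453 - 23376) = (14173 - 13860)*(-57829) = 313*(-57829) = -18100477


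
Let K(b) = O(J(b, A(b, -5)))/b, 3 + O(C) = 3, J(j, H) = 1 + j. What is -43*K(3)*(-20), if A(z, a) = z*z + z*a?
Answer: 0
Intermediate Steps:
A(z, a) = z**2 + a*z
O(C) = 0 (O(C) = -3 + 3 = 0)
K(b) = 0 (K(b) = 0/b = 0)
-43*K(3)*(-20) = -43*0*(-20) = 0*(-20) = 0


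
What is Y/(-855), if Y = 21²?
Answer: -49/95 ≈ -0.51579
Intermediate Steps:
Y = 441
Y/(-855) = 441/(-855) = 441*(-1/855) = -49/95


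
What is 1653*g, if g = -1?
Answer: -1653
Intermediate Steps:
1653*g = 1653*(-1) = -1653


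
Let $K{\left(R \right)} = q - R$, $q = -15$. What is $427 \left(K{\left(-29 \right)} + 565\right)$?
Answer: $247233$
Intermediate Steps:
$K{\left(R \right)} = -15 - R$
$427 \left(K{\left(-29 \right)} + 565\right) = 427 \left(\left(-15 - -29\right) + 565\right) = 427 \left(\left(-15 + 29\right) + 565\right) = 427 \left(14 + 565\right) = 427 \cdot 579 = 247233$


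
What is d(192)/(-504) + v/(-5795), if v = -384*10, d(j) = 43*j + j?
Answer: -391840/24339 ≈ -16.099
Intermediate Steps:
d(j) = 44*j
v = -3840
d(192)/(-504) + v/(-5795) = (44*192)/(-504) - 3840/(-5795) = 8448*(-1/504) - 3840*(-1/5795) = -352/21 + 768/1159 = -391840/24339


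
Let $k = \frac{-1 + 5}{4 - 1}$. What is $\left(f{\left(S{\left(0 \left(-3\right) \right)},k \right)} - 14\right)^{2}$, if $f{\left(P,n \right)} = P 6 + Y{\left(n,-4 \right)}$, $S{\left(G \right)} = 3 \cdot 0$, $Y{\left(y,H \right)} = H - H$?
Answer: $196$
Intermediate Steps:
$k = \frac{4}{3} \approx 1.3333$
$Y{\left(y,H \right)} = 0$
$S{\left(G \right)} = 0$
$f{\left(P,n \right)} = 6 P$ ($f{\left(P,n \right)} = P 6 + 0 = 6 P + 0 = 6 P$)
$\left(f{\left(S{\left(0 \left(-3\right) \right)},k \right)} - 14\right)^{2} = \left(6 \cdot 0 - 14\right)^{2} = \left(0 - 14\right)^{2} = \left(-14\right)^{2} = 196$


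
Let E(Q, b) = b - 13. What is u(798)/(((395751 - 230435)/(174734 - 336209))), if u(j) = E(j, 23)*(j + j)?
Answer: -644285250/41329 ≈ -15589.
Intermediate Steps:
E(Q, b) = -13 + b
u(j) = 20*j (u(j) = (-13 + 23)*(j + j) = 10*(2*j) = 20*j)
u(798)/(((395751 - 230435)/(174734 - 336209))) = (20*798)/(((395751 - 230435)/(174734 - 336209))) = 15960/((165316/(-161475))) = 15960/((165316*(-1/161475))) = 15960/(-165316/161475) = 15960*(-161475/165316) = -644285250/41329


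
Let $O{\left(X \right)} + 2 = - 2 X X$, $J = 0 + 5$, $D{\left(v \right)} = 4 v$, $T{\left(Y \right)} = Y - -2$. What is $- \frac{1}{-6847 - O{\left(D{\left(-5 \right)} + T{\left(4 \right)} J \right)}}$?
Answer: $\frac{1}{6645} \approx 0.00015049$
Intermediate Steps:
$T{\left(Y \right)} = 2 + Y$ ($T{\left(Y \right)} = Y + 2 = 2 + Y$)
$J = 5$
$O{\left(X \right)} = -2 - 2 X^{2}$ ($O{\left(X \right)} = -2 + - 2 X X = -2 - 2 X^{2}$)
$- \frac{1}{-6847 - O{\left(D{\left(-5 \right)} + T{\left(4 \right)} J \right)}} = - \frac{1}{-6847 - \left(-2 - 2 \left(4 \left(-5\right) + \left(2 + 4\right) 5\right)^{2}\right)} = - \frac{1}{-6847 - \left(-2 - 2 \left(-20 + 6 \cdot 5\right)^{2}\right)} = - \frac{1}{-6847 - \left(-2 - 2 \left(-20 + 30\right)^{2}\right)} = - \frac{1}{-6847 - \left(-2 - 2 \cdot 10^{2}\right)} = - \frac{1}{-6847 - \left(-2 - 200\right)} = - \frac{1}{-6847 - -202} = - \frac{1}{-6847 + 202} = - \frac{1}{-6645} = \left(-1\right) \left(- \frac{1}{6645}\right) = \frac{1}{6645}$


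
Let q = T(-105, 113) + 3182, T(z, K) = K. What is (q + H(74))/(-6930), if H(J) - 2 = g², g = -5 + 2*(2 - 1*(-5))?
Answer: -563/1155 ≈ -0.48745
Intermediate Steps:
g = 9 (g = -5 + 2*(2 + 5) = -5 + 2*7 = -5 + 14 = 9)
H(J) = 83 (H(J) = 2 + 9² = 2 + 81 = 83)
q = 3295 (q = 113 + 3182 = 3295)
(q + H(74))/(-6930) = (3295 + 83)/(-6930) = 3378*(-1/6930) = -563/1155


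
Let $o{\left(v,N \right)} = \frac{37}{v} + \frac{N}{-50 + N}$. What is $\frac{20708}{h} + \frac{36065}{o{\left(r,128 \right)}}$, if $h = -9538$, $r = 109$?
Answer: $\frac{731059259909}{40150211} \approx 18208.0$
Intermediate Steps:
$\frac{20708}{h} + \frac{36065}{o{\left(r,128 \right)}} = \frac{20708}{-9538} + \frac{36065}{\frac{1}{109} \frac{1}{-50 + 128} \left(-1850 + 37 \cdot 128 + 128 \cdot 109\right)} = 20708 \left(- \frac{1}{9538}\right) + \frac{36065}{\frac{1}{109} \cdot \frac{1}{78} \left(-1850 + 4736 + 13952\right)} = - \frac{10354}{4769} + \frac{36065}{\frac{1}{109} \cdot \frac{1}{78} \cdot 16838} = - \frac{10354}{4769} + \frac{36065}{\frac{8419}{4251}} = - \frac{10354}{4769} + 36065 \cdot \frac{4251}{8419} = - \frac{10354}{4769} + \frac{153312315}{8419} = \frac{731059259909}{40150211}$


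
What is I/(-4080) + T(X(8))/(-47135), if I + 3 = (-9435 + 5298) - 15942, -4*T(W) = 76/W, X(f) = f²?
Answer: 50483535/10256576 ≈ 4.9221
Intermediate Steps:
T(W) = -19/W
I = -20082 (I = -3 + ((-9435 + 5298) - 15942) = -3 + (-4137 - 15942) = -3 - 20079 = -20082)
I/(-4080) + T(X(8))/(-47135) = -20082/(-4080) - 19/(8²)/(-47135) = -20082*(-1/4080) - 19/64*(-1/47135) = 3347/680 - 19*1/64*(-1/47135) = 3347/680 - 19/64*(-1/47135) = 3347/680 + 19/3016640 = 50483535/10256576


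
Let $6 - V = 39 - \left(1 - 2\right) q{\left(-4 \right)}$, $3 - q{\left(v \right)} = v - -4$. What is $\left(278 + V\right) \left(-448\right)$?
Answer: $-108416$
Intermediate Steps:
$q{\left(v \right)} = -1 - v$ ($q{\left(v \right)} = 3 - \left(v - -4\right) = 3 - \left(v + 4\right) = 3 - \left(4 + v\right) = -1 - v$)
$V = -36$ ($V = 6 - \left(39 - \left(1 - 2\right) \left(-1 - -4\right)\right) = 6 - \left(39 - - (-1 + 4)\right) = 6 - \left(39 - \left(-1\right) 3\right) = 6 - \left(39 - -3\right) = 6 - \left(39 + 3\right) = 6 - 42 = -36$)
$\left(278 + V\right) \left(-448\right) = \left(278 - 36\right) \left(-448\right) = 242 \left(-448\right) = -108416$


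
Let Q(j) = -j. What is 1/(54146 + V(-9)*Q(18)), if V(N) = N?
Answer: 1/54308 ≈ 1.8413e-5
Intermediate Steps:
1/(54146 + V(-9)*Q(18)) = 1/(54146 - (-9)*18) = 1/(54146 - 9*(-18)) = 1/(54146 + 162) = 1/54308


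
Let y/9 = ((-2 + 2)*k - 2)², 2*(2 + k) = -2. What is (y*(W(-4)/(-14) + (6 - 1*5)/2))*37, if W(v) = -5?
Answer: 7992/7 ≈ 1141.7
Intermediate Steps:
k = -3 (k = -2 + (½)*(-2) = -2 - 1 = -3)
y = 36 (y = 9*((-2 + 2)*(-3) - 2)² = 9*(0*(-3) - 2)² = 9*(0 - 2)² = 9*(-2)² = 9*4 = 36)
(y*(W(-4)/(-14) + (6 - 1*5)/2))*37 = (36*(-5/(-14) + (6 - 1*5)/2))*37 = (36*(-5*(-1/14) + (6 - 5)*(½)))*37 = (36*(5/14 + 1*(½)))*37 = (36*(5/14 + ½))*37 = (36*(6/7))*37 = (216/7)*37 = 7992/7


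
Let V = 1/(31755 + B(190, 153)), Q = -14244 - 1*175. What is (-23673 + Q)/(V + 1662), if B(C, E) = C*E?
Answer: -2316945900/101091151 ≈ -22.919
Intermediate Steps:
Q = -14419 (Q = -14244 - 175 = -14419)
V = 1/60825 (V = 1/(31755 + 190*153) = 1/(31755 + 29070) = 1/60825 ≈ 1.6441e-5)
(-23673 + Q)/(V + 1662) = (-23673 - 14419)/(1/60825 + 1662) = -38092/101091151/60825 = -38092*60825/101091151 = -2316945900/101091151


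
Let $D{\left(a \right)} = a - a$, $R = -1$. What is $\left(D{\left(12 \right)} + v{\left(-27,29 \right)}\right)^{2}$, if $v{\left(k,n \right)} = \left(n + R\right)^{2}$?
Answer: $614656$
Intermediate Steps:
$v{\left(k,n \right)} = \left(-1 + n\right)^{2}$ ($v{\left(k,n \right)} = \left(n - 1\right)^{2} = \left(-1 + n\right)^{2}$)
$D{\left(a \right)} = 0$
$\left(D{\left(12 \right)} + v{\left(-27,29 \right)}\right)^{2} = \left(0 + \left(-1 + 29\right)^{2}\right)^{2} = \left(0 + 28^{2}\right)^{2} = \left(0 + 784\right)^{2} = 784^{2} = 614656$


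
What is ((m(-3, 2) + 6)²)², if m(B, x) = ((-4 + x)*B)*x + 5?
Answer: 279841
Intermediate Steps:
m(B, x) = 5 + B*x*(-4 + x) (m(B, x) = (B*(-4 + x))*x + 5 = B*x*(-4 + x) + 5 = 5 + B*x*(-4 + x))
((m(-3, 2) + 6)²)² = (((5 - 3*2² - 4*(-3)*2) + 6)²)² = (((5 - 3*4 + 24) + 6)²)² = (((5 - 12 + 24) + 6)²)² = ((17 + 6)²)² = (23²)² = 529² = 279841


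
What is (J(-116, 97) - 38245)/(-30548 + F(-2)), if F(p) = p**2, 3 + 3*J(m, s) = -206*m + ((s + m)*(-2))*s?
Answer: 7263/7636 ≈ 0.95115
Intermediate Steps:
J(m, s) = -1 - 206*m/3 + s*(-2*m - 2*s)/3 (J(m, s) = -1 + (-206*m + ((s + m)*(-2))*s)/3 = -1 + (-206*m + ((m + s)*(-2))*s)/3 = -1 + (-206*m + (-2*m - 2*s)*s)/3 = -1 + (-206*m + s*(-2*m - 2*s))/3 = -1 + (-206*m/3 + s*(-2*m - 2*s)/3) = -1 - 206*m/3 + s*(-2*m - 2*s)/3)
(J(-116, 97) - 38245)/(-30548 + F(-2)) = ((-1 - 206/3*(-116) - 2/3*97**2 - 2/3*(-116)*97) - 38245)/(-30548 + (-2)**2) = ((-1 + 23896/3 - 2/3*9409 + 22504/3) - 38245)/(-30548 + 4) = ((-1 + 23896/3 - 18818/3 + 22504/3) - 38245)/(-30544) = (9193 - 38245)*(-1/30544) = -29052*(-1/30544) = 7263/7636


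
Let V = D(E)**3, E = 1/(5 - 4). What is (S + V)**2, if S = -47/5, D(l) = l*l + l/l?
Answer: 49/25 ≈ 1.9600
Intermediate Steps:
E = 1 (E = 1/1 = 1)
D(l) = 1 + l**2 (D(l) = l**2 + 1 = 1 + l**2)
V = 8 (V = (1 + 1**2)**3 = (1 + 1)**3 = 2**3 = 8)
S = -47/5 (S = -47*1/5 = -47/5 ≈ -9.4000)
(S + V)**2 = (-47/5 + 8)**2 = (-7/5)**2 = 49/25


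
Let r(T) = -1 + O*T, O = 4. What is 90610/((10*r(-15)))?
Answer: -9061/61 ≈ -148.54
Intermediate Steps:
r(T) = -1 + 4*T
90610/((10*r(-15))) = 90610/((10*(-1 + 4*(-15)))) = 90610/((10*(-1 - 60))) = 90610/((10*(-61))) = 90610/(-610) = 90610*(-1/610) = -9061/61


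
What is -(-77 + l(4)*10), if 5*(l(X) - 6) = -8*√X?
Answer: 49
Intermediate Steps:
l(X) = 6 - 8*√X/5 (l(X) = 6 + (-8*√X)/5 = 6 - 8*√X/5)
-(-77 + l(4)*10) = -(-77 + (6 - 8*√4/5)*10) = -(-77 + (6 - 8/5*2)*10) = -(-77 + (6 - 16/5)*10) = -(-77 + (14/5)*10) = -(-77 + 28) = -1*(-49) = 49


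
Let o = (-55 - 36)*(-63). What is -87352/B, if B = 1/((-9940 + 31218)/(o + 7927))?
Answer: -464668964/3415 ≈ -1.3607e+5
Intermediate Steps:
o = 5733 (o = -91*(-63) = 5733)
B = 6830/10639 (B = 1/((-9940 + 31218)/(5733 + 7927)) = 1/(21278/13660) = 1/(21278*(1/13660)) = 1/(10639/6830) = 6830/10639 ≈ 0.64198)
-87352/B = -87352/6830/10639 = -87352*10639/6830 = -464668964/3415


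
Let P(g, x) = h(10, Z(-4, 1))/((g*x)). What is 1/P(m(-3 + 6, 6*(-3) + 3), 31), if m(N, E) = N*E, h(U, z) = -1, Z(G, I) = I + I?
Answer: 1395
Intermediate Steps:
Z(G, I) = 2*I
m(N, E) = E*N
P(g, x) = -1/(g*x)
1/P(m(-3 + 6, 6*(-3) + 3), 31) = 1/(-1/((6*(-3) + 3)*(-3 + 6)*31)) = 1/(-1*1/31/(-18 + 3)*3) = 1/(-1*1/31/(-15*3)) = 1/(-1*1/31/(-45)) = 1/(-1*(-1/45)*1/31) = 1/(1/1395) = 1395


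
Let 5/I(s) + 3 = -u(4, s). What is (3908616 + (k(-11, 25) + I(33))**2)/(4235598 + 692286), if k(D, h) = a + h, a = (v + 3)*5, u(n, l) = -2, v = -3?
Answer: 977254/1231971 ≈ 0.79324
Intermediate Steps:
a = 0 (a = (-3 + 3)*5 = 0*5 = 0)
I(s) = -5 (I(s) = 5/(-3 - 1*(-2)) = 5/(-3 + 2) = 5/(-1) = 5*(-1) = -5)
k(D, h) = h (k(D, h) = 0 + h = h)
(3908616 + (k(-11, 25) + I(33))**2)/(4235598 + 692286) = (3908616 + (25 - 5)**2)/(4235598 + 692286) = (3908616 + 20**2)/4927884 = (3908616 + 400)*(1/4927884) = 3909016*(1/4927884) = 977254/1231971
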